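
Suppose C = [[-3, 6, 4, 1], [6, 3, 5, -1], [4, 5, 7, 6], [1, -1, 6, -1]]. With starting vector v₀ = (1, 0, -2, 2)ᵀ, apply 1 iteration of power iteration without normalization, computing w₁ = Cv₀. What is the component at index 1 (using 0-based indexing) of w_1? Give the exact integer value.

w1 = Cv₀ = ((-3)·1 + 6·0 + 4·(-2) + 1·2; 6·1 + 3·0 + 5·(-2) + (-1)·2; 4·1 + 5·0 + 7·(-2) + 6·2; 1·1 + (-1)·0 + 6·(-2) + (-1)·2) = (-9, -6, 2, -13)
The requested component of w1 is -6.

-6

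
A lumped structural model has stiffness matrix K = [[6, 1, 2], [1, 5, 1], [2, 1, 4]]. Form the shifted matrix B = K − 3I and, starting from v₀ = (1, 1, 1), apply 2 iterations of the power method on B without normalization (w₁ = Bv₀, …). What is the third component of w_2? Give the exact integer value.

B = K − 3I has rows (3, 1, 2); (1, 2, 1); (2, 1, 1)
w1 = Bv₀ = (6, 4, 4)
w2 = Bw1 = (30, 18, 20)
Requested component of w2: 20

20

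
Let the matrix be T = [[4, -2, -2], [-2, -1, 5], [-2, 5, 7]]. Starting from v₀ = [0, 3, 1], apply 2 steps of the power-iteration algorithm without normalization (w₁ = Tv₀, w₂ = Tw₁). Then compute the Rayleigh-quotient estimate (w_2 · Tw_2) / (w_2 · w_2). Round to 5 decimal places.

λ ≈ 10.29061

w1 = Tv₀ = (4·0 + (-2)·3 + (-2)·1; (-2)·0 + (-1)·3 + 5·1; (-2)·0 + 5·3 + 7·1) = (-8, 2, 22)
w2 = Tw1 = (4·(-8) + (-2)·2 + (-2)·22; (-2)·(-8) + (-1)·2 + 5·22; (-2)·(-8) + 5·2 + 7·22) = (-80, 124, 180)
Tw2 = (-928, 936, 2040)
w2·Tw2 = (-80)·(-928) + 124·936 + 180·2040 = 557504; w2·w2 = (-80)·(-80) + 124·124 + 180·180 = 54176
λ ≈ 557504/54176 = 10.29061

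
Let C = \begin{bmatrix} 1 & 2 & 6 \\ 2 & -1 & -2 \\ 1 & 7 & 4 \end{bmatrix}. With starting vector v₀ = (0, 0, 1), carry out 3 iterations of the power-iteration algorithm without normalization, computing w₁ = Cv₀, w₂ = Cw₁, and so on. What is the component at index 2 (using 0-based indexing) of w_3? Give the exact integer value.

100

w1 = Cv₀ = (1·0 + 2·0 + 6·1; 2·0 + (-1)·0 + (-2)·1; 1·0 + 7·0 + 4·1) = (6, -2, 4)
w2 = Cw1 = (1·6 + 2·(-2) + 6·4; 2·6 + (-1)·(-2) + (-2)·4; 1·6 + 7·(-2) + 4·4) = (26, 6, 8)
w3 = Cw2 = (86, 30, 100)
The requested component of w3 is 100.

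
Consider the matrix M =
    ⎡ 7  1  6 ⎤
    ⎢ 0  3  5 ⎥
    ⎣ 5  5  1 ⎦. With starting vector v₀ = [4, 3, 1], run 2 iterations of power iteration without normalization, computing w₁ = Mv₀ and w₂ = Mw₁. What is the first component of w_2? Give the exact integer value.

489

w1 = Mv₀ = (7·4 + 1·3 + 6·1; 0·4 + 3·3 + 5·1; 5·4 + 5·3 + 1·1) = (37, 14, 36)
w2 = Mw1 = (7·37 + 1·14 + 6·36; 0·37 + 3·14 + 5·36; 5·37 + 5·14 + 1·36) = (489, 222, 291)
The requested component of w2 is 489.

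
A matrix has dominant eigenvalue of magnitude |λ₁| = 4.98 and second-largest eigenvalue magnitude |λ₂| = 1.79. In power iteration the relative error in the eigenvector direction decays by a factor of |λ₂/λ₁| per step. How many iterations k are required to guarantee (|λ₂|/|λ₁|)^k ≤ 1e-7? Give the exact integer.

16

|λ₂/λ₁| = 1.79/4.98 = 0.35944
Need k ≥ ln(1e-7) / ln(0.35944) = -16.1181 / -1.0232 ≈ 15.752
Smallest integer k satisfying the bound: 16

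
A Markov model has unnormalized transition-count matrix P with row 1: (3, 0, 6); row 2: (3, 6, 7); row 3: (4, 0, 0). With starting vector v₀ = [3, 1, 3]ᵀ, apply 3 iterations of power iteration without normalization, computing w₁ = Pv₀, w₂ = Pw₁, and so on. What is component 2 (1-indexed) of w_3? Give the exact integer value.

w1 = Pv₀ = (3·3 + 0·1 + 6·3; 3·3 + 6·1 + 7·3; 4·3 + 0·1 + 0·3) = (27, 36, 12)
w2 = Pw1 = (3·27 + 0·36 + 6·12; 3·27 + 6·36 + 7·12; 4·27 + 0·36 + 0·12) = (153, 381, 108)
w3 = Pw2 = (1107, 3501, 612)
The requested component of w3 is 3501.

3501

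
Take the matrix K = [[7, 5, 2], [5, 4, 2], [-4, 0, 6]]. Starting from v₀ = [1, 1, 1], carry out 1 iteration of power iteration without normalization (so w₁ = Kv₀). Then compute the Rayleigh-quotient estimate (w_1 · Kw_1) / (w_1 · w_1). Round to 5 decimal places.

w1 = Kv₀ = (7·1 + 5·1 + 2·1; 5·1 + 4·1 + 2·1; (-4)·1 + 0·1 + 6·1) = (14, 11, 2)
Kw1 = (157, 118, -44)
w1·Kw1 = 14·157 + 11·118 + 2·(-44) = 3408; w1·w1 = 14·14 + 11·11 + 2·2 = 321
λ ≈ 3408/321 = 10.61682

λ ≈ 10.61682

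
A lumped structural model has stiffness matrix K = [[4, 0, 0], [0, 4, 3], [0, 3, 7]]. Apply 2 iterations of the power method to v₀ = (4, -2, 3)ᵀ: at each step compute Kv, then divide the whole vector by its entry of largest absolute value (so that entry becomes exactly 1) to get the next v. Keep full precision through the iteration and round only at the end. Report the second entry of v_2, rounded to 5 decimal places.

Kv0 = (16.000000, 1.000000, 15.000000); divide by 16.000000 → v1 = (1.000000, 0.062500, 0.937500)
Kv1 = (4.000000, 3.062500, 6.750000); divide by 6.750000 → v2 = (0.592593, 0.453704, 1.000000)
Requested entry of v2: 49/108 = 0.45370

0.45370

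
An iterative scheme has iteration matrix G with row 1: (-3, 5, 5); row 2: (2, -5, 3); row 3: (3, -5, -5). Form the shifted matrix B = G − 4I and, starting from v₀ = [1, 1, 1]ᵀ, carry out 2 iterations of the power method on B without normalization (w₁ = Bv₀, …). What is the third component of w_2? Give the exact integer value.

B = G − 4I has rows (-7, 5, 5); (2, -9, 3); (3, -5, -9)
w1 = Bv₀ = ((-7)·1 + 5·1 + 5·1; 2·1 + (-9)·1 + 3·1; 3·1 + (-5)·1 + (-9)·1) = (3, -4, -11)
w2 = Bw1 = ((-7)·3 + 5·(-4) + 5·(-11); 2·3 + (-9)·(-4) + 3·(-11); 3·3 + (-5)·(-4) + (-9)·(-11)) = (-96, 9, 128)
Requested component of w2: 128

128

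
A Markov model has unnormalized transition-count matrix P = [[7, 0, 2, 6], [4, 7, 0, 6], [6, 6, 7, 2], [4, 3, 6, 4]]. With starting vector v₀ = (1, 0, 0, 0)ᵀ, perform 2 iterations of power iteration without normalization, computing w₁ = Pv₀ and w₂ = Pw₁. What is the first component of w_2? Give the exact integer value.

w1 = Pv₀ = (7·1 + 0·0 + 2·0 + 6·0; 4·1 + 7·0 + 0·0 + 6·0; 6·1 + 6·0 + 7·0 + 2·0; 4·1 + 3·0 + 6·0 + 4·0) = (7, 4, 6, 4)
w2 = Pw1 = (7·7 + 0·4 + 2·6 + 6·4; 4·7 + 7·4 + 0·6 + 6·4; 6·7 + 6·4 + 7·6 + 2·4; 4·7 + 3·4 + 6·6 + 4·4) = (85, 80, 116, 92)
The requested component of w2 is 85.

85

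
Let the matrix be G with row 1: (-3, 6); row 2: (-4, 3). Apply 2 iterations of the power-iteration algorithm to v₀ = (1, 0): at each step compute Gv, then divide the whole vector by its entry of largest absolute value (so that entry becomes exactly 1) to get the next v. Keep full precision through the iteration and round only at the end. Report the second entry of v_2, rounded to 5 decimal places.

0.00000

Gv0 = (-3.000000, -4.000000); divide by -4.000000 → v1 = (0.750000, 1.000000)
Gv1 = (3.750000, 0.000000); divide by 3.750000 → v2 = (1.000000, 0.000000)
Requested entry of v2: 0/-15 = 0.00000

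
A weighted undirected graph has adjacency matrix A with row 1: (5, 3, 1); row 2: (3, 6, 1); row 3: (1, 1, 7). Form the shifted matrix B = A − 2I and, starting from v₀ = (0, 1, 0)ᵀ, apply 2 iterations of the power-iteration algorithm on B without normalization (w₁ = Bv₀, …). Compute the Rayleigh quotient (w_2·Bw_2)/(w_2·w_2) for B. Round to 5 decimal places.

μ ≈ 7.25460

B = A − 2I has rows (3, 3, 1); (3, 4, 1); (1, 1, 5)
w1 = Bv₀ = (3·0 + 3·1 + 1·0; 3·0 + 4·1 + 1·0; 1·0 + 1·1 + 5·0) = (3, 4, 1)
w2 = Bw1 = (3·3 + 3·4 + 1·1; 3·3 + 4·4 + 1·1; 1·3 + 1·4 + 5·1) = (22, 26, 12)
Bw2 = (156, 182, 108)
w2·Bw2 = 9460; w2·w2 = 1304; μ ≈ 9460/1304 = 7.25460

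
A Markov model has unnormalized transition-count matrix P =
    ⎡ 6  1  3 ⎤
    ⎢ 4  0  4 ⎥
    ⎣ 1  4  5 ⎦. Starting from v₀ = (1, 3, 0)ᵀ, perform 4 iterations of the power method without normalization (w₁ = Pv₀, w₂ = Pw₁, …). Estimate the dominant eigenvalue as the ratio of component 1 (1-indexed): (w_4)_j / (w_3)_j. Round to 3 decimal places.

w1 = Pv₀ = (9, 4, 13)
w2 = Pw1 = (97, 88, 90)
w3 = Pw2 = (940, 748, 899)
w4 = Pw3 = (9085, 7356, 8427)
Ratio at component: 9085 / 940 = 9.665

9.665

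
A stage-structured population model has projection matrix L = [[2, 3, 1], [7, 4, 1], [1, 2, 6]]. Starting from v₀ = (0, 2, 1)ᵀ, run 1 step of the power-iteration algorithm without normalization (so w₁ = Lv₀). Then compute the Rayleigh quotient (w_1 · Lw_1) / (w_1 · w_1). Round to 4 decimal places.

λ ≈ 8.9652

w1 = Lv₀ = (7, 9, 10)
Lw1 = (51, 95, 85)
w1·Lw1 = 7·51 + 9·95 + 10·85 = 2062; w1·w1 = 7·7 + 9·9 + 10·10 = 230
λ ≈ 2062/230 = 8.9652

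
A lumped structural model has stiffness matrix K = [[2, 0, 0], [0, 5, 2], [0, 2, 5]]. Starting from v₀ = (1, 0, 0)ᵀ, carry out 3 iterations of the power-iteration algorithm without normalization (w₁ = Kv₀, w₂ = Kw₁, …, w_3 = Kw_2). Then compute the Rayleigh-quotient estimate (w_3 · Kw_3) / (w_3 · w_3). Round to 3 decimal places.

2.000

w1 = Kv₀ = (2, 0, 0)
w2 = Kw1 = (4, 0, 0)
w3 = Kw2 = (8, 0, 0)
Kw3 = (16, 0, 0)
w3·Kw3 = 8·16 + 0·0 + 0·0 = 128; w3·w3 = 8·8 + 0·0 + 0·0 = 64
λ ≈ 128/64 = 2.000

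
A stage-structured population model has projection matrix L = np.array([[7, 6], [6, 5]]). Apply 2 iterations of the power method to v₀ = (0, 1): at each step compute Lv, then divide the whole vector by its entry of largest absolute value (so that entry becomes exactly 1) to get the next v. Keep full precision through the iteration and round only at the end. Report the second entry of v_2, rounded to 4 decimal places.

0.8472

Lv0 = (6.00000, 5.00000); divide by 6.00000 → v1 = (1.00000, 0.83333)
Lv1 = (12.00000, 10.16667); divide by 12.00000 → v2 = (1.00000, 0.84722)
Requested entry of v2: 61/72 = 0.8472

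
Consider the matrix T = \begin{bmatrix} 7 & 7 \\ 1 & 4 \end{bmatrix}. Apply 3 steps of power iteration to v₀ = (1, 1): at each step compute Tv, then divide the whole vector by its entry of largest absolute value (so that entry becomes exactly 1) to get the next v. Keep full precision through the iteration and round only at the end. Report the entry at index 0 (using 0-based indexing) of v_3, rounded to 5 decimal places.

1.00000

Tv0 = (14.000000, 5.000000); divide by 14.000000 → v1 = (1.000000, 0.357143)
Tv1 = (9.500000, 2.428571); divide by 9.500000 → v2 = (1.000000, 0.255639)
Tv2 = (8.789474, 2.022556); divide by 8.789474 → v3 = (1.000000, 0.230111)
Requested entry of v3: 1169/1169 = 1.00000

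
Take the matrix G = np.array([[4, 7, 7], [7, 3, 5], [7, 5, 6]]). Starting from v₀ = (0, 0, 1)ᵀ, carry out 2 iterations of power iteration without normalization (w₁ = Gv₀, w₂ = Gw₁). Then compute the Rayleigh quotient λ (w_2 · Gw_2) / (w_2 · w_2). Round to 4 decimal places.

λ ≈ 17.0986

w1 = Gv₀ = (4·0 + 7·0 + 7·1; 7·0 + 3·0 + 5·1; 7·0 + 5·0 + 6·1) = (7, 5, 6)
w2 = Gw1 = (4·7 + 7·5 + 7·6; 7·7 + 3·5 + 5·6; 7·7 + 5·5 + 6·6) = (105, 94, 110)
Gw2 = (1848, 1567, 1865)
w2·Gw2 = 105·1848 + 94·1567 + 110·1865 = 546488; w2·w2 = 105·105 + 94·94 + 110·110 = 31961
λ ≈ 546488/31961 = 17.0986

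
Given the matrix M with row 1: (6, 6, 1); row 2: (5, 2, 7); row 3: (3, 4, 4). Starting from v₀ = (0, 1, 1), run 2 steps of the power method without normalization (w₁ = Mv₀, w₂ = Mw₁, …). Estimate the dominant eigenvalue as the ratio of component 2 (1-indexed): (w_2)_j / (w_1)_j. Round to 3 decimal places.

w1 = Mv₀ = (6·0 + 6·1 + 1·1; 5·0 + 2·1 + 7·1; 3·0 + 4·1 + 4·1) = (7, 9, 8)
w2 = Mw1 = (6·7 + 6·9 + 1·8; 5·7 + 2·9 + 7·8; 3·7 + 4·9 + 4·8) = (104, 109, 89)
Ratio at component: 109 / 9 = 12.111

12.111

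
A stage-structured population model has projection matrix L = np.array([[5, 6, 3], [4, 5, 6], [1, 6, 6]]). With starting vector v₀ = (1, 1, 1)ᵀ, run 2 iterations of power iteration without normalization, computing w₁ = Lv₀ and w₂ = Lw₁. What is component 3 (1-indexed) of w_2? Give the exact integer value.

182

w1 = Lv₀ = (5·1 + 6·1 + 3·1; 4·1 + 5·1 + 6·1; 1·1 + 6·1 + 6·1) = (14, 15, 13)
w2 = Lw1 = (5·14 + 6·15 + 3·13; 4·14 + 5·15 + 6·13; 1·14 + 6·15 + 6·13) = (199, 209, 182)
The requested component of w2 is 182.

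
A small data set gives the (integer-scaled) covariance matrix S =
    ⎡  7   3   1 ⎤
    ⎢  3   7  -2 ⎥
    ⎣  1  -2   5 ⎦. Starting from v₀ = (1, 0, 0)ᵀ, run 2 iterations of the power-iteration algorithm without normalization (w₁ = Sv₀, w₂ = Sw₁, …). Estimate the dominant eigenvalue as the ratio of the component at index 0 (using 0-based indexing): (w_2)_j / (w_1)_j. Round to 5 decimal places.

8.42857

w1 = Sv₀ = (7·1 + 3·0 + 1·0; 3·1 + 7·0 + (-2)·0; 1·1 + (-2)·0 + 5·0) = (7, 3, 1)
w2 = Sw1 = (7·7 + 3·3 + 1·1; 3·7 + 7·3 + (-2)·1; 1·7 + (-2)·3 + 5·1) = (59, 40, 6)
Ratio at component: 59 / 7 = 8.42857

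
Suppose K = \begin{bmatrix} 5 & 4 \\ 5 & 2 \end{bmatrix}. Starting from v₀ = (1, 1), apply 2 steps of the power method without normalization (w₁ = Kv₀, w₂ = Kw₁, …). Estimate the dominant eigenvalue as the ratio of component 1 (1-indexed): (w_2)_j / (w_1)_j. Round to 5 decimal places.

8.11111

w1 = Kv₀ = (5·1 + 4·1; 5·1 + 2·1) = (9, 7)
w2 = Kw1 = (5·9 + 4·7; 5·9 + 2·7) = (73, 59)
Ratio at component: 73 / 9 = 8.11111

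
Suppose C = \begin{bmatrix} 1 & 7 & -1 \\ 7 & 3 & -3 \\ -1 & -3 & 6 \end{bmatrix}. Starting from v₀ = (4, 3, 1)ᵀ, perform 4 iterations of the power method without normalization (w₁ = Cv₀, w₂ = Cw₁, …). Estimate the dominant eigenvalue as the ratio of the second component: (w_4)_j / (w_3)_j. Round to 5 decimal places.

10.29080

w1 = Cv₀ = (24, 34, -7)
w2 = Cw1 = (269, 291, -168)
w3 = Cw2 = (2474, 3260, -2150)
w4 = Cw3 = (27444, 33548, -25154)
Ratio at component: 33548 / 3260 = 10.29080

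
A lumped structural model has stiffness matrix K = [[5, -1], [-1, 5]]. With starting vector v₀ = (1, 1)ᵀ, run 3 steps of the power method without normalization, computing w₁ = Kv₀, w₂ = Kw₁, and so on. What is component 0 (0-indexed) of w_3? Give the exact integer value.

w1 = Kv₀ = (4, 4)
w2 = Kw1 = (16, 16)
w3 = Kw2 = (64, 64)
The requested component of w3 is 64.

64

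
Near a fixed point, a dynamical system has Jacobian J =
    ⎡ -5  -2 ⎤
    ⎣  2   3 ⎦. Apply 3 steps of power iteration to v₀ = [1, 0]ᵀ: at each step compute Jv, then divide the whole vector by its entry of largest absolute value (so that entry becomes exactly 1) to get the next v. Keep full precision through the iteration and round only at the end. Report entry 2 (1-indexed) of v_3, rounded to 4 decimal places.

Jv0 = (-5.00000, 2.00000); divide by -5.00000 → v1 = (1.00000, -0.40000)
Jv1 = (-4.20000, 0.80000); divide by -4.20000 → v2 = (1.00000, -0.19048)
Jv2 = (-4.61905, 1.42857); divide by -4.61905 → v3 = (1.00000, -0.30928)
Requested entry of v3: 30/-97 = -0.3093

-0.3093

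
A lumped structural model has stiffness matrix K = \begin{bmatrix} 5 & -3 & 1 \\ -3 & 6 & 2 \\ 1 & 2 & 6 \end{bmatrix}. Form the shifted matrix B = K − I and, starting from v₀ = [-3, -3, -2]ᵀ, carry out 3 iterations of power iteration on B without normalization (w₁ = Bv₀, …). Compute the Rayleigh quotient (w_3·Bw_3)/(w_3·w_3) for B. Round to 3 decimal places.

B = K − I has rows (4, -3, 1); (-3, 5, 2); (1, 2, 5)
w1 = Bv₀ = (4·(-3) + (-3)·(-3) + 1·(-2); (-3)·(-3) + 5·(-3) + 2·(-2); 1·(-3) + 2·(-3) + 5·(-2)) = (-5, -10, -19)
w2 = Bw1 = (4·(-5) + (-3)·(-10) + 1·(-19); (-3)·(-5) + 5·(-10) + 2·(-19); 1·(-5) + 2·(-10) + 5·(-19)) = (-9, -73, -120)
w3 = Bw2 = (63, -578, -755)
Bw3 = (1231, -4589, -4868)
w3·Bw3 = 6405335; w3·w3 = 908078; μ ≈ 6405335/908078 = 7.054

7.054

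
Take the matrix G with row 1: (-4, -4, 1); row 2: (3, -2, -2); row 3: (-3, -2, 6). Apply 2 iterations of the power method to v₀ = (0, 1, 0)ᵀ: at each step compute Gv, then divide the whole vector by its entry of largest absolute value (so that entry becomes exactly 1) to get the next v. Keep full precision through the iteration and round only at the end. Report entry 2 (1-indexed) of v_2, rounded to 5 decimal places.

Gv0 = (-4.000000, -2.000000, -2.000000); divide by -4.000000 → v1 = (1.000000, 0.500000, 0.500000)
Gv1 = (-5.500000, 1.000000, -1.000000); divide by -5.500000 → v2 = (1.000000, -0.181818, 0.181818)
Requested entry of v2: -4/22 = -0.18182

-0.18182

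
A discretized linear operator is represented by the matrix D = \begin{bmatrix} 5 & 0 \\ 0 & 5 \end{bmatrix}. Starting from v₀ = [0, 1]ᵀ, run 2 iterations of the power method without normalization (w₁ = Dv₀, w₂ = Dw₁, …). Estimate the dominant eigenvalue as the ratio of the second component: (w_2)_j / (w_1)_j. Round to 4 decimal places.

λ ≈ 5.0000

w1 = Dv₀ = (0, 5)
w2 = Dw1 = (0, 25)
Ratio at component: 25 / 5 = 5.0000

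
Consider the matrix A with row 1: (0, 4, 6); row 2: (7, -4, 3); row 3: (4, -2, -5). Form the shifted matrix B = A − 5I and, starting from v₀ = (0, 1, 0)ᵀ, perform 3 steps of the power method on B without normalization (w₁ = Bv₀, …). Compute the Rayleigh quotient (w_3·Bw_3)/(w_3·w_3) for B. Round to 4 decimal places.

B = A − 5I has rows (-5, 4, 6); (7, -9, 3); (4, -2, -10)
w1 = Bv₀ = ((-5)·0 + 4·1 + 6·0; 7·0 + (-9)·1 + 3·0; 4·0 + (-2)·1 + (-10)·0) = (4, -9, -2)
w2 = Bw1 = ((-5)·4 + 4·(-9) + 6·(-2); 7·4 + (-9)·(-9) + 3·(-2); 4·4 + (-2)·(-9) + (-10)·(-2)) = (-68, 103, 54)
w3 = Bw2 = (1076, -1241, -1018)
Bw3 = (-16452, 15647, 16966)
w3·Bw3 = -54391667; w3·w3 = 3734181; μ ≈ -54391667/3734181 = -14.5659

μ ≈ -14.5659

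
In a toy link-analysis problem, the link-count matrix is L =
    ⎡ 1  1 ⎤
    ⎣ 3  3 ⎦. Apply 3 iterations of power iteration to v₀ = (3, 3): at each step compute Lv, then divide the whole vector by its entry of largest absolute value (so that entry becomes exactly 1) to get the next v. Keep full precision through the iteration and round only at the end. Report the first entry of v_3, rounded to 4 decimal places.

Lv0 = (6.00000, 18.00000); divide by 18.00000 → v1 = (0.33333, 1.00000)
Lv1 = (1.33333, 4.00000); divide by 4.00000 → v2 = (0.33333, 1.00000)
Lv2 = (1.33333, 4.00000); divide by 4.00000 → v3 = (0.33333, 1.00000)
Requested entry of v3: 96/288 = 0.3333

0.3333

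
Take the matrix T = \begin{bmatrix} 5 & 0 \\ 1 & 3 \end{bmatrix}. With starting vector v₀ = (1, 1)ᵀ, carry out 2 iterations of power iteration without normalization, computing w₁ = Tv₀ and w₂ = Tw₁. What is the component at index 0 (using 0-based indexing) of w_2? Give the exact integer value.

25

w1 = Tv₀ = (5·1 + 0·1; 1·1 + 3·1) = (5, 4)
w2 = Tw1 = (5·5 + 0·4; 1·5 + 3·4) = (25, 17)
The requested component of w2 is 25.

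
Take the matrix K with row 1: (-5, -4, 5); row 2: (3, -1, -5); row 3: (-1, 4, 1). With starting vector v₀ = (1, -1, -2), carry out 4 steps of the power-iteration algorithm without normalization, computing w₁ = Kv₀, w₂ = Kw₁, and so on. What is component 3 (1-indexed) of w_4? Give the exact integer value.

-2064

w1 = Kv₀ = ((-5)·1 + (-4)·(-1) + 5·(-2); 3·1 + (-1)·(-1) + (-5)·(-2); (-1)·1 + 4·(-1) + 1·(-2)) = (-11, 14, -7)
w2 = Kw1 = ((-5)·(-11) + (-4)·14 + 5·(-7); 3·(-11) + (-1)·14 + (-5)·(-7); (-1)·(-11) + 4·14 + 1·(-7)) = (-36, -12, 60)
w3 = Kw2 = (528, -396, 48)
w4 = Kw3 = (-816, 1740, -2064)
The requested component of w4 is -2064.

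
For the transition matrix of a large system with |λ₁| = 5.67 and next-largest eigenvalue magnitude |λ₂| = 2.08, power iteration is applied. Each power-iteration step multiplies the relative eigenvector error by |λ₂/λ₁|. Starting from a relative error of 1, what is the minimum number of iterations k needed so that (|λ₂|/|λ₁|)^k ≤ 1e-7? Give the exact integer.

|λ₂/λ₁| = 2.08/5.67 = 0.36684
Need k ≥ ln(1e-7) / ln(0.36684) = -16.1181 / -1.0028 ≈ 16.073
Smallest integer k satisfying the bound: 17

17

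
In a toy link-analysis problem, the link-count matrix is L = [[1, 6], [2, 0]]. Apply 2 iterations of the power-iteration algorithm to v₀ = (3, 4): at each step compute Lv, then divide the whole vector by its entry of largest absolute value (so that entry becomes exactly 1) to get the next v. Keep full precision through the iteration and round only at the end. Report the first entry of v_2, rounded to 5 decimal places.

1.00000

Lv0 = (27.000000, 6.000000); divide by 27.000000 → v1 = (1.000000, 0.222222)
Lv1 = (2.333333, 2.000000); divide by 2.333333 → v2 = (1.000000, 0.857143)
Requested entry of v2: 63/63 = 1.00000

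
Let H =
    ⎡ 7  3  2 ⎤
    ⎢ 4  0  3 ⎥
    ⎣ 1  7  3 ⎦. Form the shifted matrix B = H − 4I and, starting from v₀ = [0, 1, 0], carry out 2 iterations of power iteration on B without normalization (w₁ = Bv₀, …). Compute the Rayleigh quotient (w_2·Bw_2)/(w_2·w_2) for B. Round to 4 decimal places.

B = H − 4I has rows (3, 3, 2); (4, -4, 3); (1, 7, -1)
w1 = Bv₀ = (3, -4, 7)
w2 = Bw1 = (11, 49, -32)
Bw2 = (116, -248, 386)
w2·Bw2 = -23228; w2·w2 = 3546; μ ≈ -23228/3546 = -6.5505

-6.5505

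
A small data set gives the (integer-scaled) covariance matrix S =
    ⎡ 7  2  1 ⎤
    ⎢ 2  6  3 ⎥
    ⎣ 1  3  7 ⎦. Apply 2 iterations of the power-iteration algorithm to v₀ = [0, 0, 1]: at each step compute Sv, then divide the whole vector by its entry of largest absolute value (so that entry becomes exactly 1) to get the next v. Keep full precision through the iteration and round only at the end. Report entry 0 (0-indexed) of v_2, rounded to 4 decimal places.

Sv0 = (1.00000, 3.00000, 7.00000); divide by 7.00000 → v1 = (0.14286, 0.42857, 1.00000)
Sv1 = (2.85714, 5.85714, 8.42857); divide by 8.42857 → v2 = (0.33898, 0.69492, 1.00000)
Requested entry of v2: 20/59 = 0.3390

0.3390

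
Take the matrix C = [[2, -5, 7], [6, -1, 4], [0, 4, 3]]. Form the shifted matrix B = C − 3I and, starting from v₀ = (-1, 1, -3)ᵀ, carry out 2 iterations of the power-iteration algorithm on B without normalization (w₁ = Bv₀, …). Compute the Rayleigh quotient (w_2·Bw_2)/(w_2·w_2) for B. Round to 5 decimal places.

-3.03481

B = C − 3I has rows (-1, -5, 7); (6, -4, 4); (0, 4, 0)
w1 = Bv₀ = ((-1)·(-1) + (-5)·1 + 7·(-3); 6·(-1) + (-4)·1 + 4·(-3); 0·(-1) + 4·1 + 0·(-3)) = (-25, -22, 4)
w2 = Bw1 = ((-1)·(-25) + (-5)·(-22) + 7·4; 6·(-25) + (-4)·(-22) + 4·4; 0·(-25) + 4·(-22) + 0·4) = (163, -46, -88)
Bw2 = (-549, 810, -184)
w2·Bw2 = -110555; w2·w2 = 36429; μ ≈ -110555/36429 = -3.03481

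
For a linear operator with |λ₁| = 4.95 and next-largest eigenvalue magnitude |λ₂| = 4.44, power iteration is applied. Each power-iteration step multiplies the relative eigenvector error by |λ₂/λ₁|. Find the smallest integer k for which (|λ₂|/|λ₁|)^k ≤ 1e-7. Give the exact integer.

149

|λ₂/λ₁| = 4.44/4.95 = 0.89697
Need k ≥ ln(1e-7) / ln(0.89697) = -16.1181 / -0.1087 ≈ 148.235
Smallest integer k satisfying the bound: 149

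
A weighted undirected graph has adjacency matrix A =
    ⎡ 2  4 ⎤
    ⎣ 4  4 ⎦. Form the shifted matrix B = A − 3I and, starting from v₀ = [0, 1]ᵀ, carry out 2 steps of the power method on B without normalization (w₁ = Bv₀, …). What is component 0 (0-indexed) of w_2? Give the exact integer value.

0

B = A − 3I has rows (-1, 4); (4, 1)
w1 = Bv₀ = ((-1)·0 + 4·1; 4·0 + 1·1) = (4, 1)
w2 = Bw1 = ((-1)·4 + 4·1; 4·4 + 1·1) = (0, 17)
Requested component of w2: 0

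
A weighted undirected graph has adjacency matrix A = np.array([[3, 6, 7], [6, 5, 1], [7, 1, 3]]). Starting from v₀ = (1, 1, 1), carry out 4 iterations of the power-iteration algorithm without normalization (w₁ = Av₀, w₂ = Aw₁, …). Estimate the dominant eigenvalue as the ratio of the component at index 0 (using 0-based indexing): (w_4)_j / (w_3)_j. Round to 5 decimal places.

λ ≈ 13.09027

w1 = Av₀ = (3·1 + 6·1 + 7·1; 6·1 + 5·1 + 1·1; 7·1 + 1·1 + 3·1) = (16, 12, 11)
w2 = Aw1 = (3·16 + 6·12 + 7·11; 6·16 + 5·12 + 1·11; 7·16 + 1·12 + 3·11) = (197, 167, 157)
w3 = Aw2 = (2692, 2174, 2017)
w4 = Aw3 = (35239, 29039, 27069)
Ratio at component: 35239 / 2692 = 13.09027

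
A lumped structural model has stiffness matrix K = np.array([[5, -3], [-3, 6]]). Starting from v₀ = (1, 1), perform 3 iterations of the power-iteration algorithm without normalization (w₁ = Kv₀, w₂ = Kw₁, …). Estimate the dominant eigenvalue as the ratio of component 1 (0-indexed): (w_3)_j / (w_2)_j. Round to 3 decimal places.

λ ≈ 5.750

w1 = Kv₀ = (2, 3)
w2 = Kw1 = (1, 12)
w3 = Kw2 = (-31, 69)
Ratio at component: 69 / 12 = 5.750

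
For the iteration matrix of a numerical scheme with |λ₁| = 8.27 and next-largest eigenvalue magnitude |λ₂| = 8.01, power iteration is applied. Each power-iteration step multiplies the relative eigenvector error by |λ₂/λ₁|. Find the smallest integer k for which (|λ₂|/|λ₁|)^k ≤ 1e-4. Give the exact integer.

|λ₂/λ₁| = 8.01/8.27 = 0.96856
Need k ≥ ln(1e-4) / ln(0.96856) = -9.2103 / -0.0319 ≈ 288.330
Smallest integer k satisfying the bound: 289

289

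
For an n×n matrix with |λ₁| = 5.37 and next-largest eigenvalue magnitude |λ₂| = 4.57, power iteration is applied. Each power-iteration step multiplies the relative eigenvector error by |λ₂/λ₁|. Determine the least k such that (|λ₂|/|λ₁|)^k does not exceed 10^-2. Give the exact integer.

29

|λ₂/λ₁| = 4.57/5.37 = 0.85102
Need k ≥ ln(10^-2) / ln(0.85102) = -4.6052 / -0.1613 ≈ 28.548
Smallest integer k satisfying the bound: 29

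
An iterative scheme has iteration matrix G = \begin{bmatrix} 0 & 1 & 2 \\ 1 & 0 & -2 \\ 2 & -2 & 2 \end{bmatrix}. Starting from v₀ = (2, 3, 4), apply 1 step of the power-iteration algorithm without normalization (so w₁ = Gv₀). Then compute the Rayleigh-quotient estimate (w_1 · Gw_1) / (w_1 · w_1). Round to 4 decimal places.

w1 = Gv₀ = (0·2 + 1·3 + 2·4; 1·2 + 0·3 + (-2)·4; 2·2 + (-2)·3 + 2·4) = (11, -6, 6)
Gw1 = (6, -1, 46)
w1·Gw1 = 11·6 + (-6)·(-1) + 6·46 = 348; w1·w1 = 11·11 + (-6)·(-6) + 6·6 = 193
λ ≈ 348/193 = 1.8031

λ ≈ 1.8031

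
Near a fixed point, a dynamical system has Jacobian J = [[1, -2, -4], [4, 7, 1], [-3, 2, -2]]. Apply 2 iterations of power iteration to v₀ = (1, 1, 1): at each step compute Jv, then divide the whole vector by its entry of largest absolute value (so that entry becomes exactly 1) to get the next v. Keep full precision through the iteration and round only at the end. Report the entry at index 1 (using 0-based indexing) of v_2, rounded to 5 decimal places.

1.00000

Jv0 = (-5.000000, 12.000000, -3.000000); divide by 12.000000 → v1 = (-0.416667, 1.000000, -0.250000)
Jv1 = (-1.416667, 5.083333, 3.750000); divide by 5.083333 → v2 = (-0.278689, 1.000000, 0.737705)
Requested entry of v2: 61/61 = 1.00000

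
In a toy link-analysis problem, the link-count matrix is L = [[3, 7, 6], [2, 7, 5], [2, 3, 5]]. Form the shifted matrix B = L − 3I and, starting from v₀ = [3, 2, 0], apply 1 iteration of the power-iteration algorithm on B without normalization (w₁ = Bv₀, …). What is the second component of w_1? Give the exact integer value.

14

B = L − 3I has rows (0, 7, 6); (2, 4, 5); (2, 3, 2)
w1 = Bv₀ = (14, 14, 12)
Requested component of w1: 14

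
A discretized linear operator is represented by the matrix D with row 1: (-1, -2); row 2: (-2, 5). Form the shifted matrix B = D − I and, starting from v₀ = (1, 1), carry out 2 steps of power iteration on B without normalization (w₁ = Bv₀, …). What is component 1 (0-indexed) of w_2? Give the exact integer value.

B = D − I has rows (-2, -2); (-2, 4)
w1 = Bv₀ = ((-2)·1 + (-2)·1; (-2)·1 + 4·1) = (-4, 2)
w2 = Bw1 = ((-2)·(-4) + (-2)·2; (-2)·(-4) + 4·2) = (4, 16)
Requested component of w2: 16

16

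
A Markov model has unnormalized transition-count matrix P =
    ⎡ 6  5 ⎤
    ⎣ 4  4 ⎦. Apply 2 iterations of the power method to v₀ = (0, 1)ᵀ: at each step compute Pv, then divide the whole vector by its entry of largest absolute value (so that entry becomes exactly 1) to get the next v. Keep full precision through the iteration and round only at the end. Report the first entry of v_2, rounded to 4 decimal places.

1.0000

Pv0 = (5.00000, 4.00000); divide by 5.00000 → v1 = (1.00000, 0.80000)
Pv1 = (10.00000, 7.20000); divide by 10.00000 → v2 = (1.00000, 0.72000)
Requested entry of v2: 50/50 = 1.0000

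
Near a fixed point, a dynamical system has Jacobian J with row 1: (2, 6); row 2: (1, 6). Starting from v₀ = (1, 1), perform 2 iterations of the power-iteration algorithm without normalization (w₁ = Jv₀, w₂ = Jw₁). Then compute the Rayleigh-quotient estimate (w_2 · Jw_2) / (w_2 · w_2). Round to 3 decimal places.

w1 = Jv₀ = (2·1 + 6·1; 1·1 + 6·1) = (8, 7)
w2 = Jw1 = (2·8 + 6·7; 1·8 + 6·7) = (58, 50)
Jw2 = (416, 358)
w2·Jw2 = 58·416 + 50·358 = 42028; w2·w2 = 58·58 + 50·50 = 5864
λ ≈ 42028/5864 = 7.167

λ ≈ 7.167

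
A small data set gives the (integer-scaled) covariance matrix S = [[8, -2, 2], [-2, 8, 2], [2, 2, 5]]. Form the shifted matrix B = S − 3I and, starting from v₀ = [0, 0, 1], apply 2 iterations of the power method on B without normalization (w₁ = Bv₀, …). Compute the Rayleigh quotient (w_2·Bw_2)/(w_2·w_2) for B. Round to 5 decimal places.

B = S − 3I has rows (5, -2, 2); (-2, 5, 2); (2, 2, 2)
w1 = Bv₀ = (5·0 + (-2)·0 + 2·1; (-2)·0 + 5·0 + 2·1; 2·0 + 2·0 + 2·1) = (2, 2, 2)
w2 = Bw1 = (5·2 + (-2)·2 + 2·2; (-2)·2 + 5·2 + 2·2; 2·2 + 2·2 + 2·2) = (10, 10, 12)
Bw2 = (54, 54, 64)
w2·Bw2 = 1848; w2·w2 = 344; μ ≈ 1848/344 = 5.37209

μ ≈ 5.37209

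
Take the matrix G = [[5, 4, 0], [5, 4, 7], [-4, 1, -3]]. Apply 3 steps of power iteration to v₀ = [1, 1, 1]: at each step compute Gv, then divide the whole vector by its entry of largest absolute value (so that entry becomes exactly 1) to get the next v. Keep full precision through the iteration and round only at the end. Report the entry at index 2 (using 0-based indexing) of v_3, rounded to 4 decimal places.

-0.4465

Gv0 = (9.00000, 16.00000, -6.00000); divide by 16.00000 → v1 = (0.56250, 1.00000, -0.37500)
Gv1 = (6.81250, 4.18750, -0.12500); divide by 6.81250 → v2 = (1.00000, 0.61468, -0.01835)
Gv2 = (7.45872, 7.33028, -3.33028); divide by 7.45872 → v3 = (1.00000, 0.98278, -0.44649)
Requested entry of v3: -363/813 = -0.4465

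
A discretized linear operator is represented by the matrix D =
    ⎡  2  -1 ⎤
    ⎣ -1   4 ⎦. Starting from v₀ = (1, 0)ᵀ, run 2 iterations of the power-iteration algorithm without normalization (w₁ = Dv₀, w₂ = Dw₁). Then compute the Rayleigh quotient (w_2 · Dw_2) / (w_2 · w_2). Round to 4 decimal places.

λ ≈ 4.1639

w1 = Dv₀ = (2·1 + (-1)·0; (-1)·1 + 4·0) = (2, -1)
w2 = Dw1 = (2·2 + (-1)·(-1); (-1)·2 + 4·(-1)) = (5, -6)
Dw2 = (16, -29)
w2·Dw2 = 5·16 + (-6)·(-29) = 254; w2·w2 = 5·5 + (-6)·(-6) = 61
λ ≈ 254/61 = 4.1639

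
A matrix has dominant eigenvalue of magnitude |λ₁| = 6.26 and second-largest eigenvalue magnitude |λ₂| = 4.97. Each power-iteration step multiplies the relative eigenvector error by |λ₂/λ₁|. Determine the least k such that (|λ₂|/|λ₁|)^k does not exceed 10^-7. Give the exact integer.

|λ₂/λ₁| = 4.97/6.26 = 0.79393
Need k ≥ ln(10^-7) / ln(0.79393) = -16.1181 / -0.2308 ≈ 69.848
Smallest integer k satisfying the bound: 70

70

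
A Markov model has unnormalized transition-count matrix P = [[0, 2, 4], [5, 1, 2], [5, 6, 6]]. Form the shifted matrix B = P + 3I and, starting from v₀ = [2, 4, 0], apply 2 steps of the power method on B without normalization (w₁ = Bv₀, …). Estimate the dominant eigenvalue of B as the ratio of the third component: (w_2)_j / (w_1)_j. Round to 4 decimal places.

B = P + 3I has rows (3, 2, 4); (5, 4, 2); (5, 6, 9)
w1 = Bv₀ = (3·2 + 2·4 + 4·0; 5·2 + 4·4 + 2·0; 5·2 + 6·4 + 9·0) = (14, 26, 34)
w2 = Bw1 = (3·14 + 2·26 + 4·34; 5·14 + 4·26 + 2·34; 5·14 + 6·26 + 9·34) = (230, 242, 532)
Ratio: 532/34 = 15.6471

15.6471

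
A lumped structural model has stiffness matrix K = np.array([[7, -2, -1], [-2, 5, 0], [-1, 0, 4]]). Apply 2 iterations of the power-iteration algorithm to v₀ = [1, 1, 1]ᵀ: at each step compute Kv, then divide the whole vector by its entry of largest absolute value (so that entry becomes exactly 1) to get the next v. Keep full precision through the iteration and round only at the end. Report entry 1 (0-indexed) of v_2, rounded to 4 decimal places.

Kv0 = (4.00000, 3.00000, 3.00000); divide by 4.00000 → v1 = (1.00000, 0.75000, 0.75000)
Kv1 = (4.75000, 1.75000, 2.00000); divide by 4.75000 → v2 = (1.00000, 0.36842, 0.42105)
Requested entry of v2: 7/19 = 0.3684

0.3684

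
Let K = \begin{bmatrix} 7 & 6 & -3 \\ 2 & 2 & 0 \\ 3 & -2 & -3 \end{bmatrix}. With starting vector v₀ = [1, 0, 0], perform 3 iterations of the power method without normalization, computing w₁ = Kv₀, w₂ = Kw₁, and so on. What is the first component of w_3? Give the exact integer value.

448

w1 = Kv₀ = (7·1 + 6·0 + (-3)·0; 2·1 + 2·0 + 0·0; 3·1 + (-2)·0 + (-3)·0) = (7, 2, 3)
w2 = Kw1 = (7·7 + 6·2 + (-3)·3; 2·7 + 2·2 + 0·3; 3·7 + (-2)·2 + (-3)·3) = (52, 18, 8)
w3 = Kw2 = (448, 140, 96)
The requested component of w3 is 448.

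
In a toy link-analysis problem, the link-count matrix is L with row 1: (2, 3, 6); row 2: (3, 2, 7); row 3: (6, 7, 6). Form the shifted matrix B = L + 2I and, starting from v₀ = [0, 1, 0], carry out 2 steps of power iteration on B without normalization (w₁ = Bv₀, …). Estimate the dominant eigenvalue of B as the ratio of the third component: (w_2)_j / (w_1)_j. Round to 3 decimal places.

B = L + 2I has rows (4, 3, 6); (3, 4, 7); (6, 7, 8)
w1 = Bv₀ = (4·0 + 3·1 + 6·0; 3·0 + 4·1 + 7·0; 6·0 + 7·1 + 8·0) = (3, 4, 7)
w2 = Bw1 = (4·3 + 3·4 + 6·7; 3·3 + 4·4 + 7·7; 6·3 + 7·4 + 8·7) = (66, 74, 102)
Ratio: 102/7 = 14.571

14.571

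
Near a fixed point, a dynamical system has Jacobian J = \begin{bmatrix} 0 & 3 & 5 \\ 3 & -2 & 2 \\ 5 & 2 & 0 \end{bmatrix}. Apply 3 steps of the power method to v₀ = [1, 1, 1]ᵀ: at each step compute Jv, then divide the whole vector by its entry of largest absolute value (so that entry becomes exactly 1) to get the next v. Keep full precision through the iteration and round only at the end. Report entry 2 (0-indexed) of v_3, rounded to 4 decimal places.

0.8712

Jv0 = (8.00000, 3.00000, 7.00000); divide by 8.00000 → v1 = (1.00000, 0.37500, 0.87500)
Jv1 = (5.50000, 4.00000, 5.75000); divide by 5.75000 → v2 = (0.95652, 0.69565, 1.00000)
Jv2 = (7.08696, 3.47826, 6.17391); divide by 7.08696 → v3 = (1.00000, 0.49080, 0.87117)
Requested entry of v3: 284/326 = 0.8712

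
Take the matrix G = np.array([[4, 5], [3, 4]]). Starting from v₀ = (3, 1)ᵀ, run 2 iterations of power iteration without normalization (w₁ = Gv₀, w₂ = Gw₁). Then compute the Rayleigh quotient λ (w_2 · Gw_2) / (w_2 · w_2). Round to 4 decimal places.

w1 = Gv₀ = (17, 13)
w2 = Gw1 = (133, 103)
Gw2 = (1047, 811)
w2·Gw2 = 133·1047 + 103·811 = 222784; w2·w2 = 133·133 + 103·103 = 28298
λ ≈ 222784/28298 = 7.8728

λ ≈ 7.8728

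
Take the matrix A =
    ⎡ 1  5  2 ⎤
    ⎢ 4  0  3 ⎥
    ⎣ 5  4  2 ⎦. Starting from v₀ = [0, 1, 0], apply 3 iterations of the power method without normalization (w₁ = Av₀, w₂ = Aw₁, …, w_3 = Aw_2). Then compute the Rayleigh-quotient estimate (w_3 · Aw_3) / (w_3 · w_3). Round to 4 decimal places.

8.3206

w1 = Av₀ = (1·0 + 5·1 + 2·0; 4·0 + 0·1 + 3·0; 5·0 + 4·1 + 2·0) = (5, 0, 4)
w2 = Aw1 = (1·5 + 5·0 + 2·4; 4·5 + 0·0 + 3·4; 5·5 + 4·0 + 2·4) = (13, 32, 33)
w3 = Aw2 = (239, 151, 259)
Aw3 = (1512, 1733, 2317)
w3·Aw3 = 239·1512 + 151·1733 + 259·2317 = 1223154; w3·w3 = 239·239 + 151·151 + 259·259 = 147003
λ ≈ 1223154/147003 = 8.3206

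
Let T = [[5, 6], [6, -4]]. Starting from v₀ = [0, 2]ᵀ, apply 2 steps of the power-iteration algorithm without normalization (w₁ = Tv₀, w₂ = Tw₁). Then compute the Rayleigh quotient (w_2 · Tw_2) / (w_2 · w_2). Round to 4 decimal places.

-2.5153

w1 = Tv₀ = (5·0 + 6·2; 6·0 + (-4)·2) = (12, -8)
w2 = Tw1 = (5·12 + 6·(-8); 6·12 + (-4)·(-8)) = (12, 104)
Tw2 = (684, -344)
w2·Tw2 = 12·684 + 104·(-344) = -27568; w2·w2 = 12·12 + 104·104 = 10960
λ ≈ -27568/10960 = -2.5153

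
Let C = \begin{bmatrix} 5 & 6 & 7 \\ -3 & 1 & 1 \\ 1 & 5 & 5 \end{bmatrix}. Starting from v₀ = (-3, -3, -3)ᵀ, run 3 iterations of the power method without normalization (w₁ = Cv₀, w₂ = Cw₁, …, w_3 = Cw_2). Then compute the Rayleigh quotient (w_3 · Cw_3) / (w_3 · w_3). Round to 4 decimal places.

λ ≈ 4.4480

w1 = Cv₀ = (5·(-3) + 6·(-3) + 7·(-3); (-3)·(-3) + 1·(-3) + 1·(-3); 1·(-3) + 5·(-3) + 5·(-3)) = (-54, 3, -33)
w2 = Cw1 = (5·(-54) + 6·3 + 7·(-33); (-3)·(-54) + 1·3 + 1·(-33); 1·(-54) + 5·3 + 5·(-33)) = (-483, 132, -204)
w3 = Cw2 = (-3051, 1377, -843)
Cw3 = (-12894, 9687, -381)
w3·Cw3 = (-3051)·(-12894) + 1377·9687 + (-843)·(-381) = 52999776; w3·w3 = (-3051)·(-3051) + 1377·1377 + (-843)·(-843) = 11915379
λ ≈ 52999776/11915379 = 4.4480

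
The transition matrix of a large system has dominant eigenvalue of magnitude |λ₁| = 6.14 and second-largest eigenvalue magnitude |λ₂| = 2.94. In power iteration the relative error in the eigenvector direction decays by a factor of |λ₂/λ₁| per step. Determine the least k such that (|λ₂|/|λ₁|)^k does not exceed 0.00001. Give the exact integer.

|λ₂/λ₁| = 2.94/6.14 = 0.47883
Need k ≥ ln(0.00001) / ln(0.47883) = -11.5129 / -0.7364 ≈ 15.634
Smallest integer k satisfying the bound: 16

16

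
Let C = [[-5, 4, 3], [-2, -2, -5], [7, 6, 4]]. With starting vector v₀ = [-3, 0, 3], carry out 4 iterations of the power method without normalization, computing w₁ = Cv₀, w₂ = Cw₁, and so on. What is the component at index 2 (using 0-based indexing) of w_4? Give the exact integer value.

4623

w1 = Cv₀ = ((-5)·(-3) + 4·0 + 3·3; (-2)·(-3) + (-2)·0 + (-5)·3; 7·(-3) + 6·0 + 4·3) = (24, -9, -9)
w2 = Cw1 = ((-5)·24 + 4·(-9) + 3·(-9); (-2)·24 + (-2)·(-9) + (-5)·(-9); 7·24 + 6·(-9) + 4·(-9)) = (-183, 15, 78)
w3 = Cw2 = (1209, -54, -879)
w4 = Cw3 = (-8898, 2085, 4623)
The requested component of w4 is 4623.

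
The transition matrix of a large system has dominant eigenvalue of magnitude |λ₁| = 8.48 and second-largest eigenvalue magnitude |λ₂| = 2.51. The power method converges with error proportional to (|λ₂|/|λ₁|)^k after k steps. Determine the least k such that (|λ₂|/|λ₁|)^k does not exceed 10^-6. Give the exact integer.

12

|λ₂/λ₁| = 2.51/8.48 = 0.29599
Need k ≥ ln(10^-6) / ln(0.29599) = -13.8155 / -1.2174 ≈ 11.348
Smallest integer k satisfying the bound: 12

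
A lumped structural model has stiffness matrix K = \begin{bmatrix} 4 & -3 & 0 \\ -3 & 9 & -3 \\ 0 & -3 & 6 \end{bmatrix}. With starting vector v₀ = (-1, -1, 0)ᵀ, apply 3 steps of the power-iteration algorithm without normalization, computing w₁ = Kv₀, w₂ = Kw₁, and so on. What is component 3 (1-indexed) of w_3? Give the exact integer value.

396

w1 = Kv₀ = (4·(-1) + (-3)·(-1) + 0·0; (-3)·(-1) + 9·(-1) + (-3)·0; 0·(-1) + (-3)·(-1) + 6·0) = (-1, -6, 3)
w2 = Kw1 = (4·(-1) + (-3)·(-6) + 0·3; (-3)·(-1) + 9·(-6) + (-3)·3; 0·(-1) + (-3)·(-6) + 6·3) = (14, -60, 36)
w3 = Kw2 = (236, -690, 396)
The requested component of w3 is 396.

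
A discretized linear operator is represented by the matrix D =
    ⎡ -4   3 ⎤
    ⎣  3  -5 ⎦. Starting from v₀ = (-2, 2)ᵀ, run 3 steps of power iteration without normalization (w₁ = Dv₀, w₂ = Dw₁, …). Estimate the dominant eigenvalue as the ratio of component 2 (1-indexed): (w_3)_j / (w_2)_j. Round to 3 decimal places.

λ ≈ -7.557

w1 = Dv₀ = ((-4)·(-2) + 3·2; 3·(-2) + (-5)·2) = (14, -16)
w2 = Dw1 = ((-4)·14 + 3·(-16); 3·14 + (-5)·(-16)) = (-104, 122)
w3 = Dw2 = (782, -922)
Ratio at component: -922 / 122 = -7.557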